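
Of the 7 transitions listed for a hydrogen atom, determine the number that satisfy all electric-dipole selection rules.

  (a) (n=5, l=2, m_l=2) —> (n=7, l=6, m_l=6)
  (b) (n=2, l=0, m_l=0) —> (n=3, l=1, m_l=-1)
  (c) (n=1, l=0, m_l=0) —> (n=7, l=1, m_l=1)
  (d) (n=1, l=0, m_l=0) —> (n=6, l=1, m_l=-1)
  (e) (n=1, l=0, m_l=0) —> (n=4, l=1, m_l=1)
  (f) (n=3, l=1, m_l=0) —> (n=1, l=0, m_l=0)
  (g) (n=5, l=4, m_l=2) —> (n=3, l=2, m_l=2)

5

(a) forbidden — Δl = +4 (E1 requires Δl = ±1); Δm_l = +4 (E1 requires Δm_l = 0, ±1)
(b) allowed
(c) allowed
(d) allowed
(e) allowed
(f) allowed
(g) forbidden — Δl = -2 (E1 requires Δl = ±1)
Total allowed: 5 of 7.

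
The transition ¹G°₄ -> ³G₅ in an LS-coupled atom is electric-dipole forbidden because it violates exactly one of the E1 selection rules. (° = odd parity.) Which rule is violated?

ΔS = 0: S: 0 → 1 — violated.
ΔL = 0, ±1 (not L=0↔0): L: 4 → 4, ΔL = +0 — satisfied.
Parity must change: odd → even — satisfied.
ΔJ = 0, ±1 (not J=0↔0): J: 4 → 5, ΔJ = +1 — satisfied.

the ΔS = 0 rule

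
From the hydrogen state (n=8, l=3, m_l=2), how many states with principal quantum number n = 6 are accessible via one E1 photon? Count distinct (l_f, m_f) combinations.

E1 requires Δl = ±1, so l_f ∈ {2, 4}; with 0 ≤ l_f ≤ n_f−1 = 5, the allowed l_f values are {2, 4}.
For l_f = 2: m_f ∈ {m_i−1, m_i, m_i+1} ∩ [−2, 2] = {1, 2} → 2 states.
For l_f = 4: m_f ∈ {m_i−1, m_i, m_i+1} ∩ [−4, 4] = {1, 2, 3} → 3 states.
Total: 5.

5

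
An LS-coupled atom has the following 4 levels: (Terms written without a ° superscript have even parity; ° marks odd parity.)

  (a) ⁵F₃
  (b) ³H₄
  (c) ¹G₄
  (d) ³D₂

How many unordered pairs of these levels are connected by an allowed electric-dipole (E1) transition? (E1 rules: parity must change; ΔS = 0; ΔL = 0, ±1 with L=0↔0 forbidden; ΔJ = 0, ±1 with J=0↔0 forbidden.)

0

(a)–(b): forbidden (parity, ΔS, ΔL).
(a)–(c): forbidden (parity, ΔS).
(a)–(d): forbidden (parity, ΔS).
(b)–(c): forbidden (parity, ΔS).
(b)–(d): forbidden (parity, ΔL, ΔJ).
(c)–(d): forbidden (parity, ΔS, ΔL, ΔJ).
Allowed pairs: 0 of 6.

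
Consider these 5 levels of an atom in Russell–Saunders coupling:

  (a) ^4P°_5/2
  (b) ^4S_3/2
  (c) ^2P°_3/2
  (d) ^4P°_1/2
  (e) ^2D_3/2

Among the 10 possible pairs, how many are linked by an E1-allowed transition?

3

(a)–(b): allowed.
(a)–(c): forbidden (parity, ΔS).
(a)–(d): forbidden (parity, ΔJ).
(a)–(e): forbidden (ΔS).
(b)–(c): forbidden (ΔS).
(b)–(d): allowed.
(b)–(e): forbidden (parity, ΔS, ΔL).
(c)–(d): forbidden (parity, ΔS).
(c)–(e): allowed.
(d)–(e): forbidden (ΔS).
Allowed pairs: 3 of 10.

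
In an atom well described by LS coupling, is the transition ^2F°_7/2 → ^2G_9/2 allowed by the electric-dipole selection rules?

allowed

Initial level: S=1/2, L=3, J=7/2, parity odd. Final level: S=1/2, L=4, J=9/2, parity even.
Parity must change: odd → even — ok.
ΔS = 0: S: 1/2 → 1/2 — ok.
ΔL = 0, ±1 (not L=0↔0): L: 3 → 4, ΔL = +1 — ok.
ΔJ = 0, ±1 (not J=0↔0): J: 7/2 → 9/2, ΔJ = +1 — ok.
All four E1 rules are satisfied.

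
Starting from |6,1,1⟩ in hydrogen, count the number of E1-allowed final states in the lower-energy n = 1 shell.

E1 requires Δl = ±1, so l_f ∈ {0, 2}; with 0 ≤ l_f ≤ n_f−1 = 0, the allowed l_f values are {0}.
For l_f = 0: m_f ∈ {m_i−1, m_i, m_i+1} ∩ [−0, 0] = {0} → 1 state.
Total: 1.

1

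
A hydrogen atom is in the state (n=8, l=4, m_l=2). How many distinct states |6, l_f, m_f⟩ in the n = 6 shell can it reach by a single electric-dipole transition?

6

E1 requires Δl = ±1, so l_f ∈ {3, 5}; with 0 ≤ l_f ≤ n_f−1 = 5, the allowed l_f values are {3, 5}.
For l_f = 3: m_f ∈ {m_i−1, m_i, m_i+1} ∩ [−3, 3] = {1, 2, 3} → 3 states.
For l_f = 5: m_f ∈ {m_i−1, m_i, m_i+1} ∩ [−5, 5] = {1, 2, 3} → 3 states.
Total: 6.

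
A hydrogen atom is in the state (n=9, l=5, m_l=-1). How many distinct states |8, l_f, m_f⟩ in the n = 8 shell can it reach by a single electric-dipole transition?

6

E1 requires Δl = ±1, so l_f ∈ {4, 6}; with 0 ≤ l_f ≤ n_f−1 = 7, the allowed l_f values are {4, 6}.
For l_f = 4: m_f ∈ {m_i−1, m_i, m_i+1} ∩ [−4, 4] = {-2, -1, 0} → 3 states.
For l_f = 6: m_f ∈ {m_i−1, m_i, m_i+1} ∩ [−6, 6] = {-2, -1, 0} → 3 states.
Total: 6.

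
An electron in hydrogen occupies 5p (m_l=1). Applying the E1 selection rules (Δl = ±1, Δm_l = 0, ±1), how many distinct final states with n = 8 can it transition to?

E1 requires Δl = ±1, so l_f ∈ {0, 2}; with 0 ≤ l_f ≤ n_f−1 = 7, the allowed l_f values are {0, 2}.
For l_f = 0: m_f ∈ {m_i−1, m_i, m_i+1} ∩ [−0, 0] = {0} → 1 state.
For l_f = 2: m_f ∈ {m_i−1, m_i, m_i+1} ∩ [−2, 2] = {0, 1, 2} → 3 states.
Total: 4.

4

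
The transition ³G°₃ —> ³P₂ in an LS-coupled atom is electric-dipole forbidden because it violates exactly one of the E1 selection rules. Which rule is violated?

the ΔL = 0, ±1 rule

Parity must change: odd → even — ✓.
ΔS = 0: S: 1 → 1 — ✓.
ΔL = 0, ±1 (not L=0↔0): L: 4 → 1, ΔL = -3 — ✗.
ΔJ = 0, ±1 (not J=0↔0): J: 3 → 2, ΔJ = -1 — ✓.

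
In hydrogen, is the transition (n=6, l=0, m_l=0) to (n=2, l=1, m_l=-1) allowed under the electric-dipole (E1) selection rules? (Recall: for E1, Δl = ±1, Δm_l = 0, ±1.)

l: 0 → 1 (Δl = +1). Δl = ±1 ok.
m_l: 0 → -1 (Δm_l = -1). |Δm_l| ≤ 1 ok.
All E1 selection rules are satisfied.

allowed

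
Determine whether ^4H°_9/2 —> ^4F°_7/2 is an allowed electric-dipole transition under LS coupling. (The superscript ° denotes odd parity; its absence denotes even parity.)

forbidden

ΔL = 0, ±1 (not L=0↔0): L: 5 → 3, ΔL = -2 — fails.
ΔJ = 0, ±1 (not J=0↔0): J: 9/2 → 7/2, ΔJ = -1 — passes.
Parity must change: odd → odd — fails.
ΔS = 0: S: 3/2 → 3/2 — passes.
Rule(s) violated: parity, ΔL.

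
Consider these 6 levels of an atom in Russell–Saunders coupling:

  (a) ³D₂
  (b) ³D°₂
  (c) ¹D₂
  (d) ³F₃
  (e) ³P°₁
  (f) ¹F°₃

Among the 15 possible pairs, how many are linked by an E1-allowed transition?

4

(a)–(b): allowed.
(a)–(c): forbidden (parity, ΔS).
(a)–(d): forbidden (parity).
(a)–(e): allowed.
(a)–(f): forbidden (ΔS).
(b)–(c): forbidden (ΔS).
(b)–(d): allowed.
(b)–(e): forbidden (parity).
(b)–(f): forbidden (parity, ΔS).
(c)–(d): forbidden (parity, ΔS).
(c)–(e): forbidden (ΔS).
(c)–(f): allowed.
(d)–(e): forbidden (ΔL, ΔJ).
(d)–(f): forbidden (ΔS).
(e)–(f): forbidden (parity, ΔS, ΔL, ΔJ).
Allowed pairs: 4 of 15.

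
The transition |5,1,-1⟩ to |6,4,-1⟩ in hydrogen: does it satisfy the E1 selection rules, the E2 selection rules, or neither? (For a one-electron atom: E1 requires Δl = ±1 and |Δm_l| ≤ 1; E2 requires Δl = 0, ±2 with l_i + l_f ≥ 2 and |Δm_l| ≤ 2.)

Δl = 4 − 1 = +3; l_i + l_f = 5.
Δm_l = +0.
E1 (Δl = ±1, |Δm_l| ≤ 1): not satisfied.
E2 (Δl = 0,±2, l_i+l_f ≥ 2, |Δm_l| ≤ 2): not satisfied.

neither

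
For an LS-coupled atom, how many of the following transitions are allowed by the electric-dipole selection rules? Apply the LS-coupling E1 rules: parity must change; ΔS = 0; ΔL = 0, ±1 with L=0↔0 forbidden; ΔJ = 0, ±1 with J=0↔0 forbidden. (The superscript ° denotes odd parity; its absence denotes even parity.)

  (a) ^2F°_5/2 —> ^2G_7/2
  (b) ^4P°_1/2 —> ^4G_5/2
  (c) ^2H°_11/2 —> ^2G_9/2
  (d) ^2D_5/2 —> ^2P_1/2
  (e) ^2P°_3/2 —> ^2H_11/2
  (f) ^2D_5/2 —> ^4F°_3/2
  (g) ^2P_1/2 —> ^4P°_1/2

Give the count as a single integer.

(a) allowed
(b) forbidden (ΔL, ΔJ fail)
(c) allowed
(d) forbidden (parity, ΔJ fail)
(e) forbidden (ΔL, ΔJ fail)
(f) forbidden (ΔS fails)
(g) forbidden (ΔS fails)
Total allowed: 2 of 7.

2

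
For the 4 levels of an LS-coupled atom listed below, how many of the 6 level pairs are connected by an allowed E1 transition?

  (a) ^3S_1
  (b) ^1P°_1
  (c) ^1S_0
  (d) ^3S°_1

(a)–(b): forbidden (ΔS).
(a)–(c): forbidden (parity, ΔS, ΔL).
(a)–(d): forbidden (ΔL).
(b)–(c): allowed.
(b)–(d): forbidden (parity, ΔS).
(c)–(d): forbidden (ΔS, ΔL).
Allowed pairs: 1 of 6.

1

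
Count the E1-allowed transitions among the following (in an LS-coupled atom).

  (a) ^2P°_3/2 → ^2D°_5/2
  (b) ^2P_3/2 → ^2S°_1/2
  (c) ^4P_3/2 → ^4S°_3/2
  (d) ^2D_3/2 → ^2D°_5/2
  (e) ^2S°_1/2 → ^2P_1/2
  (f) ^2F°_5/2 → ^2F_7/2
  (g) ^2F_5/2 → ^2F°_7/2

(a) forbidden (parity fails)
(b) allowed
(c) allowed
(d) allowed
(e) allowed
(f) allowed
(g) allowed
Total allowed: 6 of 7.

6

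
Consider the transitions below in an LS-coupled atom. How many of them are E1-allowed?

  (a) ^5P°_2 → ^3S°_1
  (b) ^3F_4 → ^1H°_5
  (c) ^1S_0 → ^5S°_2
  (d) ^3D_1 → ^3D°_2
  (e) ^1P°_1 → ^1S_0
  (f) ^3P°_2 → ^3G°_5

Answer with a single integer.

2

(a) forbidden (parity, ΔS fail)
(b) forbidden (ΔS, ΔL fail)
(c) forbidden (ΔS, ΔL, ΔJ fail)
(d) allowed
(e) allowed
(f) forbidden (parity, ΔL, ΔJ fail)
Total allowed: 2 of 6.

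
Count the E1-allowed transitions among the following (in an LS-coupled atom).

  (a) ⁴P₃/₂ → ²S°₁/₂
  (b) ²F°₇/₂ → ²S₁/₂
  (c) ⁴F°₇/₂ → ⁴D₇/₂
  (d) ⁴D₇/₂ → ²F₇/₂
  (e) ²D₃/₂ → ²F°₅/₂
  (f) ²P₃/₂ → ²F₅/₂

2

(a) forbidden (ΔS fails)
(b) forbidden (ΔL, ΔJ fail)
(c) allowed
(d) forbidden (parity, ΔS fail)
(e) allowed
(f) forbidden (parity, ΔL fail)
Total allowed: 2 of 6.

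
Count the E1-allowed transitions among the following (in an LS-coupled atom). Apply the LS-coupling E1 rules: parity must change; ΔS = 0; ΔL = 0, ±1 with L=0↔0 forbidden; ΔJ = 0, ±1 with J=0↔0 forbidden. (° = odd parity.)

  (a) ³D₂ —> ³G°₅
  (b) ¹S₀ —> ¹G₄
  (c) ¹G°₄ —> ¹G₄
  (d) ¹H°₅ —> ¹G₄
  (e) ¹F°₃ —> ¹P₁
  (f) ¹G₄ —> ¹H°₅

3

(a) forbidden (ΔL, ΔJ fail)
(b) forbidden (parity, ΔL, ΔJ fail)
(c) allowed
(d) allowed
(e) forbidden (ΔL, ΔJ fail)
(f) allowed
Total allowed: 3 of 6.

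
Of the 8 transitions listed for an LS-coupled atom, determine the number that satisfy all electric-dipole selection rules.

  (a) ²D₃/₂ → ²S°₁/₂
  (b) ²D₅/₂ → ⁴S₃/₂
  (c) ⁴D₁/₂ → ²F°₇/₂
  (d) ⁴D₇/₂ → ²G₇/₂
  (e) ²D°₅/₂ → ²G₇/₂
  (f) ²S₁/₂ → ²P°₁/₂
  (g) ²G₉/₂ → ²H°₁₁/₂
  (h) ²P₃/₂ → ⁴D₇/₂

(a) forbidden (ΔL fails)
(b) forbidden (parity, ΔS, ΔL fail)
(c) forbidden (ΔS, ΔJ fail)
(d) forbidden (parity, ΔS, ΔL fail)
(e) forbidden (ΔL fails)
(f) allowed
(g) allowed
(h) forbidden (parity, ΔS, ΔJ fail)
Total allowed: 2 of 8.

2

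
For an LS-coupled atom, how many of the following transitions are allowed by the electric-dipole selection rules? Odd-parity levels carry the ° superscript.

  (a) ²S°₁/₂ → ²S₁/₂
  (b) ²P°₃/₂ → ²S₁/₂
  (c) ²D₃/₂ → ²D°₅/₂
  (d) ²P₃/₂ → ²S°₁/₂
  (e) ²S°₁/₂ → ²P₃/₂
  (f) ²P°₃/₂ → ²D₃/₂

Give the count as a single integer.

5

(a) forbidden (ΔL fails)
(b) allowed
(c) allowed
(d) allowed
(e) allowed
(f) allowed
Total allowed: 5 of 6.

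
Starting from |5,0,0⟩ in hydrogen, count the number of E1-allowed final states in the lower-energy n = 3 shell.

E1 requires Δl = ±1, so l_f ∈ {-1, 1}; with 0 ≤ l_f ≤ n_f−1 = 2, the allowed l_f values are {1}.
For l_f = 1: m_f ∈ {m_i−1, m_i, m_i+1} ∩ [−1, 1] = {-1, 0, 1} → 3 states.
Total: 3.

3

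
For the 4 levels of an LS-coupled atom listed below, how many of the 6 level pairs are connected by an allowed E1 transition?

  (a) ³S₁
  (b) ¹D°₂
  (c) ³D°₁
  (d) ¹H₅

(a)–(b): forbidden (ΔS, ΔL).
(a)–(c): forbidden (ΔL).
(a)–(d): forbidden (parity, ΔS, ΔL, ΔJ).
(b)–(c): forbidden (parity, ΔS).
(b)–(d): forbidden (ΔL, ΔJ).
(c)–(d): forbidden (ΔS, ΔL, ΔJ).
Allowed pairs: 0 of 6.

0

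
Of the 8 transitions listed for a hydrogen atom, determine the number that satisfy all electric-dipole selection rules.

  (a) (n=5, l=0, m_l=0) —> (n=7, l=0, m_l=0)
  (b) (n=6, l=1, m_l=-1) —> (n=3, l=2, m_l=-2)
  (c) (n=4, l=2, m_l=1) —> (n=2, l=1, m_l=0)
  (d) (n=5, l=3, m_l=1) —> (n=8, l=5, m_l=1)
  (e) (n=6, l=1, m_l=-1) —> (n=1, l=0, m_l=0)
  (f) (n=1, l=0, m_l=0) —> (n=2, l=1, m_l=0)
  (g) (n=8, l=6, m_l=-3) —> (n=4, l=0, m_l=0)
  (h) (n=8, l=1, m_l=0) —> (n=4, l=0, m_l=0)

(a) forbidden — Δl = +0 (E1 requires Δl = ±1)
(b) allowed
(c) allowed
(d) forbidden — Δl = +2 (E1 requires Δl = ±1)
(e) allowed
(f) allowed
(g) forbidden — Δl = -6 (E1 requires Δl = ±1); Δm_l = +3 (E1 requires Δm_l = 0, ±1)
(h) allowed
Total allowed: 5 of 8.

5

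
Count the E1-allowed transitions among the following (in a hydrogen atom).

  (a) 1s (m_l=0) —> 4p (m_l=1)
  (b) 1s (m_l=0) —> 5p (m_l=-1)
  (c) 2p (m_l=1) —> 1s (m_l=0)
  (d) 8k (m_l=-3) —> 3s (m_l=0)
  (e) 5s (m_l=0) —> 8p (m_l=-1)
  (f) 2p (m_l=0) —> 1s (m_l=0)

(a) allowed
(b) allowed
(c) allowed
(d) forbidden — Δl = -7 (E1 requires Δl = ±1); Δm_l = +3 (E1 requires Δm_l = 0, ±1)
(e) allowed
(f) allowed
Total allowed: 5 of 6.

5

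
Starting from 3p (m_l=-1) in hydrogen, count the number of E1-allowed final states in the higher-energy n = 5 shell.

4

E1 requires Δl = ±1, so l_f ∈ {0, 2}; with 0 ≤ l_f ≤ n_f−1 = 4, the allowed l_f values are {0, 2}.
For l_f = 0: m_f ∈ {m_i−1, m_i, m_i+1} ∩ [−0, 0] = {0} → 1 state.
For l_f = 2: m_f ∈ {m_i−1, m_i, m_i+1} ∩ [−2, 2] = {-2, -1, 0} → 3 states.
Total: 4.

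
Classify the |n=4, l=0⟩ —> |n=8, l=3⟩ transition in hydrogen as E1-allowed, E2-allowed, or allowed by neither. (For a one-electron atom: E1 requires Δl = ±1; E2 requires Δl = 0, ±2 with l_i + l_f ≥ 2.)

neither

Δl = 3 − 0 = +3; l_i + l_f = 3.
E1 (Δl = ±1): not satisfied.
E2 (Δl = 0,±2, l_i+l_f ≥ 2): not satisfied.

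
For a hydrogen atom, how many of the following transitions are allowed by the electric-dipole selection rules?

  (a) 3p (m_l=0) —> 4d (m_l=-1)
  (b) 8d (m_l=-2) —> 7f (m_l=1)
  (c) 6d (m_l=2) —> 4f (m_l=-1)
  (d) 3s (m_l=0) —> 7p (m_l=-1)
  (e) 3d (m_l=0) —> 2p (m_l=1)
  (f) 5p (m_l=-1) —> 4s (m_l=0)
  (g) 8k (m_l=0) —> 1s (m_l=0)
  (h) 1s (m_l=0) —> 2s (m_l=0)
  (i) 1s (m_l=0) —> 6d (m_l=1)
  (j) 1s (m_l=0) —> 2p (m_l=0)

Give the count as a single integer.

5

(a) allowed
(b) forbidden — Δm_l = +3 (E1 requires Δm_l = 0, ±1)
(c) forbidden — Δm_l = -3 (E1 requires Δm_l = 0, ±1)
(d) allowed
(e) allowed
(f) allowed
(g) forbidden — Δl = -7 (E1 requires Δl = ±1)
(h) forbidden — Δl = +0 (E1 requires Δl = ±1)
(i) forbidden — Δl = +2 (E1 requires Δl = ±1)
(j) allowed
Total allowed: 5 of 10.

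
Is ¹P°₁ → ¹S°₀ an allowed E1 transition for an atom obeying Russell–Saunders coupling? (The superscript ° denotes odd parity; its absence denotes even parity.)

forbidden

Reading off the term symbols: S 0→0, L 1→0, J 1→0, parity odd→odd.
Parity must change: odd → odd — ✗.
ΔS = 0: S: 0 → 0 — ✓.
ΔL = 0, ±1 (not L=0↔0): L: 1 → 0, ΔL = -1 — ✓.
ΔJ = 0, ±1 (not J=0↔0): J: 1 → 0, ΔJ = -1 — ✓.
Rule(s) violated: parity.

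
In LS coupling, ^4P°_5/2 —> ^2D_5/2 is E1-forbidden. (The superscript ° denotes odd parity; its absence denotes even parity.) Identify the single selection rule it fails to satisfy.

Initial level: S=3/2, L=1, J=5/2, parity odd. Final level: S=1/2, L=2, J=5/2, parity even.
Parity must change: odd → even — passes.
ΔS = 0: S: 3/2 → 1/2 — fails.
ΔL = 0, ±1 (not L=0↔0): L: 1 → 2, ΔL = +1 — passes.
ΔJ = 0, ±1 (not J=0↔0): J: 5/2 → 5/2, ΔJ = +0 — passes.

the ΔS = 0 rule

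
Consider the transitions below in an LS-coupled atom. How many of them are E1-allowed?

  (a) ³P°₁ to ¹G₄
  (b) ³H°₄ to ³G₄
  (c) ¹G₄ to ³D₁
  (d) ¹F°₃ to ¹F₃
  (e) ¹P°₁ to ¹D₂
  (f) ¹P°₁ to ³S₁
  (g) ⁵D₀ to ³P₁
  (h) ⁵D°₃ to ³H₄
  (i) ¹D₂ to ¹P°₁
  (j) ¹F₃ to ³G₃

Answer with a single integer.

(a) forbidden (ΔS, ΔL, ΔJ fail)
(b) allowed
(c) forbidden (parity, ΔS, ΔL, ΔJ fail)
(d) allowed
(e) allowed
(f) forbidden (ΔS fails)
(g) forbidden (parity, ΔS fail)
(h) forbidden (ΔS, ΔL fail)
(i) allowed
(j) forbidden (parity, ΔS fail)
Total allowed: 4 of 10.

4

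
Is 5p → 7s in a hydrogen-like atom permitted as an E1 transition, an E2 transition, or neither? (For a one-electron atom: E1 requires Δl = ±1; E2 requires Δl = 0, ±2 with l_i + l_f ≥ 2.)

Δl = 0 − 1 = -1; l_i + l_f = 1.
E1 (Δl = ±1): satisfied.
E2 (Δl = 0,±2, l_i+l_f ≥ 2): not satisfied.

E1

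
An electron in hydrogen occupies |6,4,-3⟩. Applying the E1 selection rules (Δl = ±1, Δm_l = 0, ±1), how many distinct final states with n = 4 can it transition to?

2

E1 requires Δl = ±1, so l_f ∈ {3, 5}; with 0 ≤ l_f ≤ n_f−1 = 3, the allowed l_f values are {3}.
For l_f = 3: m_f ∈ {m_i−1, m_i, m_i+1} ∩ [−3, 3] = {-3, -2} → 2 states.
Total: 2.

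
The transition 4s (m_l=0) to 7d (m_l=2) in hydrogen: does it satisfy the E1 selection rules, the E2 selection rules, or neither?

E2

Δl = 2 − 0 = +2; l_i + l_f = 2.
Δm_l = +2.
E1 (Δl = ±1, |Δm_l| ≤ 1): not satisfied.
E2 (Δl = 0,±2, l_i+l_f ≥ 2, |Δm_l| ≤ 2): satisfied.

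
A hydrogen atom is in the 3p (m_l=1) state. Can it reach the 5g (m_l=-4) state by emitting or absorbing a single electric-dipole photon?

Initial l = 1, final l = 4, so Δl = +3. E1 requires Δl = ±1: fails.
Δm_l = -4 − (1) = -5. E1 requires Δm_l = 0, ±1: fails.
The transition is electric-dipole forbidden.

forbidden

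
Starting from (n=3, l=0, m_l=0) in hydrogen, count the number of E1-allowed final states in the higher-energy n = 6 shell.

E1 requires Δl = ±1, so l_f ∈ {-1, 1}; with 0 ≤ l_f ≤ n_f−1 = 5, the allowed l_f values are {1}.
For l_f = 1: m_f ∈ {m_i−1, m_i, m_i+1} ∩ [−1, 1] = {-1, 0, 1} → 3 states.
Total: 3.

3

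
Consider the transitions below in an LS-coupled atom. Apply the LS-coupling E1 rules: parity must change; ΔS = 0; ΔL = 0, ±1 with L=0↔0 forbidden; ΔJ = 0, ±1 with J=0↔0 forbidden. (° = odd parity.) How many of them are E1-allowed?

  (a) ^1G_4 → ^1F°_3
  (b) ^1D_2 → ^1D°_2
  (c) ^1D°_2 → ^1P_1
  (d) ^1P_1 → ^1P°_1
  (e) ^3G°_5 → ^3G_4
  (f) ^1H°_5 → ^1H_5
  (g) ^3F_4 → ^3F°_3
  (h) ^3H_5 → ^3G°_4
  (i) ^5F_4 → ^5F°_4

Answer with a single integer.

(a) allowed
(b) allowed
(c) allowed
(d) allowed
(e) allowed
(f) allowed
(g) allowed
(h) allowed
(i) allowed
Total allowed: 9 of 9.

9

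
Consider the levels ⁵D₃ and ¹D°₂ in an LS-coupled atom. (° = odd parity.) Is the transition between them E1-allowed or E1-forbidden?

forbidden

Parity must change: even → odd — ✓.
ΔS = 0: S: 2 → 0 — ✗.
ΔL = 0, ±1 (not L=0↔0): L: 2 → 2, ΔL = +0 — ✓.
ΔJ = 0, ±1 (not J=0↔0): J: 3 → 2, ΔJ = -1 — ✓.
Rule(s) violated: ΔS.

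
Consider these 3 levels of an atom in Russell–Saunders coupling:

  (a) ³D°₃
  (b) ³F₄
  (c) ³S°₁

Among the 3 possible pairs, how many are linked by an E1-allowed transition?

1

(a)–(b): allowed.
(a)–(c): forbidden (parity, ΔL, ΔJ).
(b)–(c): forbidden (ΔL, ΔJ).
Allowed pairs: 1 of 3.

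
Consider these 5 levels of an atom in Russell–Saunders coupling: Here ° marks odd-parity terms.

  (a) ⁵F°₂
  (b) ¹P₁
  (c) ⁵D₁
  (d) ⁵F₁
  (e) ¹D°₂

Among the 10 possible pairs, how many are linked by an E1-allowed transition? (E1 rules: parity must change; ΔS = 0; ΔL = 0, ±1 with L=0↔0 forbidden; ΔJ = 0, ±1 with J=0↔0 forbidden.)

(a)–(b): forbidden (ΔS, ΔL).
(a)–(c): allowed.
(a)–(d): allowed.
(a)–(e): forbidden (parity, ΔS).
(b)–(c): forbidden (parity, ΔS).
(b)–(d): forbidden (parity, ΔS, ΔL).
(b)–(e): allowed.
(c)–(d): forbidden (parity).
(c)–(e): forbidden (ΔS).
(d)–(e): forbidden (ΔS).
Allowed pairs: 3 of 10.

3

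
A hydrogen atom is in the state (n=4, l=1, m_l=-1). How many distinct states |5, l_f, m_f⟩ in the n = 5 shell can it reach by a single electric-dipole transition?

E1 requires Δl = ±1, so l_f ∈ {0, 2}; with 0 ≤ l_f ≤ n_f−1 = 4, the allowed l_f values are {0, 2}.
For l_f = 0: m_f ∈ {m_i−1, m_i, m_i+1} ∩ [−0, 0] = {0} → 1 state.
For l_f = 2: m_f ∈ {m_i−1, m_i, m_i+1} ∩ [−2, 2] = {-2, -1, 0} → 3 states.
Total: 4.

4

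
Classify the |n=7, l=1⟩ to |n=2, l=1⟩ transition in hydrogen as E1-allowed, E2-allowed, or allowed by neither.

Δl = 1 − 1 = +0; l_i + l_f = 2.
E1 (Δl = ±1): not satisfied.
E2 (Δl = 0,±2, l_i+l_f ≥ 2): satisfied.

E2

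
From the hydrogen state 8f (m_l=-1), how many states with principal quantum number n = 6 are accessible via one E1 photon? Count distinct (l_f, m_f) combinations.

6

E1 requires Δl = ±1, so l_f ∈ {2, 4}; with 0 ≤ l_f ≤ n_f−1 = 5, the allowed l_f values are {2, 4}.
For l_f = 2: m_f ∈ {m_i−1, m_i, m_i+1} ∩ [−2, 2] = {-2, -1, 0} → 3 states.
For l_f = 4: m_f ∈ {m_i−1, m_i, m_i+1} ∩ [−4, 4] = {-2, -1, 0} → 3 states.
Total: 6.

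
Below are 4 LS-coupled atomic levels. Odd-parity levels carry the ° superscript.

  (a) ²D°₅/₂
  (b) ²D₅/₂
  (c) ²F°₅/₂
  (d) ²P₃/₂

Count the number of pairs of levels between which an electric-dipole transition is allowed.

(a)–(b): allowed.
(a)–(c): forbidden (parity).
(a)–(d): allowed.
(b)–(c): allowed.
(b)–(d): forbidden (parity).
(c)–(d): forbidden (ΔL).
Allowed pairs: 3 of 6.

3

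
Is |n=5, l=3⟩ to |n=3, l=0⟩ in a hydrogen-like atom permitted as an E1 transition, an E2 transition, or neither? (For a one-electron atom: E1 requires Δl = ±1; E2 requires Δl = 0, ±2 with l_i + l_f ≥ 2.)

neither

Δl = 0 − 3 = -3; l_i + l_f = 3.
E1 (Δl = ±1): not satisfied.
E2 (Δl = 0,±2, l_i+l_f ≥ 2): not satisfied.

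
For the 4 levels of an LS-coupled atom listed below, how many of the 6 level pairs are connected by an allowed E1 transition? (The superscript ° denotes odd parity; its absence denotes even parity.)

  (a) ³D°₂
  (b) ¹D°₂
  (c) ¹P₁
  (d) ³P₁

(a)–(b): forbidden (parity, ΔS).
(a)–(c): forbidden (ΔS).
(a)–(d): allowed.
(b)–(c): allowed.
(b)–(d): forbidden (ΔS).
(c)–(d): forbidden (parity, ΔS).
Allowed pairs: 2 of 6.

2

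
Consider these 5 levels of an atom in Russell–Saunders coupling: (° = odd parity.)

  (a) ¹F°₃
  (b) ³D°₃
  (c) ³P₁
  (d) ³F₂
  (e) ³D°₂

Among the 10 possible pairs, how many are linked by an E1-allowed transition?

3

(a)–(b): forbidden (parity, ΔS).
(a)–(c): forbidden (ΔS, ΔL, ΔJ).
(a)–(d): forbidden (ΔS).
(a)–(e): forbidden (parity, ΔS).
(b)–(c): forbidden (ΔJ).
(b)–(d): allowed.
(b)–(e): forbidden (parity).
(c)–(d): forbidden (parity, ΔL).
(c)–(e): allowed.
(d)–(e): allowed.
Allowed pairs: 3 of 10.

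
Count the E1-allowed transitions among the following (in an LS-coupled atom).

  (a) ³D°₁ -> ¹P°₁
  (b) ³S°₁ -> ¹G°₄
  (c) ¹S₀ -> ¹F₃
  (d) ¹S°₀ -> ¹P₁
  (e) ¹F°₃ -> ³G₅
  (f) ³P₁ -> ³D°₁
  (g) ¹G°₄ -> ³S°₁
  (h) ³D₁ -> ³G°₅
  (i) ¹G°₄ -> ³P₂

(a) forbidden (parity, ΔS fail)
(b) forbidden (parity, ΔS, ΔL, ΔJ fail)
(c) forbidden (parity, ΔL, ΔJ fail)
(d) allowed
(e) forbidden (ΔS, ΔJ fail)
(f) allowed
(g) forbidden (parity, ΔS, ΔL, ΔJ fail)
(h) forbidden (ΔL, ΔJ fail)
(i) forbidden (ΔS, ΔL, ΔJ fail)
Total allowed: 2 of 9.

2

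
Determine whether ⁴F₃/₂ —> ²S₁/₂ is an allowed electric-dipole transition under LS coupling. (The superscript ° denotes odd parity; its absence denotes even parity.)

forbidden

Parity must change: even → even — ✗.
ΔS = 0: S: 3/2 → 1/2 — ✗.
ΔL = 0, ±1 (not L=0↔0): L: 3 → 0, ΔL = -3 — ✗.
ΔJ = 0, ±1 (not J=0↔0): J: 3/2 → 1/2, ΔJ = -1 — ✓.
Rule(s) violated: parity, ΔS, ΔL.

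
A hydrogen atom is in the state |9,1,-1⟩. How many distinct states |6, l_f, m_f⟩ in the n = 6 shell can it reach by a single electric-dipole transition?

E1 requires Δl = ±1, so l_f ∈ {0, 2}; with 0 ≤ l_f ≤ n_f−1 = 5, the allowed l_f values are {0, 2}.
For l_f = 0: m_f ∈ {m_i−1, m_i, m_i+1} ∩ [−0, 0] = {0} → 1 state.
For l_f = 2: m_f ∈ {m_i−1, m_i, m_i+1} ∩ [−2, 2] = {-2, -1, 0} → 3 states.
Total: 4.

4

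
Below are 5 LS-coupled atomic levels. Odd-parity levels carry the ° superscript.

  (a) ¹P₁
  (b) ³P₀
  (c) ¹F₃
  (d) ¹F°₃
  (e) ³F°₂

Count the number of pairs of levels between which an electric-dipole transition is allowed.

(a)–(b): forbidden (parity, ΔS).
(a)–(c): forbidden (parity, ΔL, ΔJ).
(a)–(d): forbidden (ΔL, ΔJ).
(a)–(e): forbidden (ΔS, ΔL).
(b)–(c): forbidden (parity, ΔS, ΔL, ΔJ).
(b)–(d): forbidden (ΔS, ΔL, ΔJ).
(b)–(e): forbidden (ΔL, ΔJ).
(c)–(d): allowed.
(c)–(e): forbidden (ΔS).
(d)–(e): forbidden (parity, ΔS).
Allowed pairs: 1 of 10.

1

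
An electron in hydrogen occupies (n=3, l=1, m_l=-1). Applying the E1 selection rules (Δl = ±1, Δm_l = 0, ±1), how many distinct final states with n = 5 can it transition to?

4

E1 requires Δl = ±1, so l_f ∈ {0, 2}; with 0 ≤ l_f ≤ n_f−1 = 4, the allowed l_f values are {0, 2}.
For l_f = 0: m_f ∈ {m_i−1, m_i, m_i+1} ∩ [−0, 0] = {0} → 1 state.
For l_f = 2: m_f ∈ {m_i−1, m_i, m_i+1} ∩ [−2, 2] = {-2, -1, 0} → 3 states.
Total: 4.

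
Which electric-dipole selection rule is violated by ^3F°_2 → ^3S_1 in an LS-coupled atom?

the ΔL = 0, ±1 rule

Parity must change: odd → even — passes.
ΔS = 0: S: 1 → 1 — passes.
ΔL = 0, ±1 (not L=0↔0): L: 3 → 0, ΔL = -3 — fails.
ΔJ = 0, ±1 (not J=0↔0): J: 2 → 1, ΔJ = -1 — passes.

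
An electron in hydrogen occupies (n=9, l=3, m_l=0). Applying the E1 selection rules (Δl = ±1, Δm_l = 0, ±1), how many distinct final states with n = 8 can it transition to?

6

E1 requires Δl = ±1, so l_f ∈ {2, 4}; with 0 ≤ l_f ≤ n_f−1 = 7, the allowed l_f values are {2, 4}.
For l_f = 2: m_f ∈ {m_i−1, m_i, m_i+1} ∩ [−2, 2] = {-1, 0, 1} → 3 states.
For l_f = 4: m_f ∈ {m_i−1, m_i, m_i+1} ∩ [−4, 4] = {-1, 0, 1} → 3 states.
Total: 6.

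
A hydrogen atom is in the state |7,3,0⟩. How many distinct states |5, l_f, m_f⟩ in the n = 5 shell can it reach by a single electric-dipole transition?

6

E1 requires Δl = ±1, so l_f ∈ {2, 4}; with 0 ≤ l_f ≤ n_f−1 = 4, the allowed l_f values are {2, 4}.
For l_f = 2: m_f ∈ {m_i−1, m_i, m_i+1} ∩ [−2, 2] = {-1, 0, 1} → 3 states.
For l_f = 4: m_f ∈ {m_i−1, m_i, m_i+1} ∩ [−4, 4] = {-1, 0, 1} → 3 states.
Total: 6.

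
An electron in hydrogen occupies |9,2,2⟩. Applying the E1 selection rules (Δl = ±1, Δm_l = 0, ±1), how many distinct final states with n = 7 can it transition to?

4

E1 requires Δl = ±1, so l_f ∈ {1, 3}; with 0 ≤ l_f ≤ n_f−1 = 6, the allowed l_f values are {1, 3}.
For l_f = 1: m_f ∈ {m_i−1, m_i, m_i+1} ∩ [−1, 1] = {1} → 1 state.
For l_f = 3: m_f ∈ {m_i−1, m_i, m_i+1} ∩ [−3, 3] = {1, 2, 3} → 3 states.
Total: 4.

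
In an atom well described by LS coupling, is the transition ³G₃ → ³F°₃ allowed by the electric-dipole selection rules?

allowed

ΔJ = 0, ±1 (not J=0↔0): J: 3 → 3, ΔJ = +0 — satisfied.
Parity must change: even → odd — satisfied.
ΔL = 0, ±1 (not L=0↔0): L: 4 → 3, ΔL = -1 — satisfied.
ΔS = 0: S: 1 → 1 — satisfied.
All four E1 rules are satisfied.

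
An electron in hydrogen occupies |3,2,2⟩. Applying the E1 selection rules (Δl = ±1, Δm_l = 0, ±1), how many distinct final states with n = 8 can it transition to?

E1 requires Δl = ±1, so l_f ∈ {1, 3}; with 0 ≤ l_f ≤ n_f−1 = 7, the allowed l_f values are {1, 3}.
For l_f = 1: m_f ∈ {m_i−1, m_i, m_i+1} ∩ [−1, 1] = {1} → 1 state.
For l_f = 3: m_f ∈ {m_i−1, m_i, m_i+1} ∩ [−3, 3] = {1, 2, 3} → 3 states.
Total: 4.

4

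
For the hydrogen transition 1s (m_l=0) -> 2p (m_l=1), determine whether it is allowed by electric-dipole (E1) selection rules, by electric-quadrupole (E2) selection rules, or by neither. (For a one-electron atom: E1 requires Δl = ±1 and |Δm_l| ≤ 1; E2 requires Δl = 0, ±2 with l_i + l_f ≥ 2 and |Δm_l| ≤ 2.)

Δl = 1 − 0 = +1; l_i + l_f = 1.
Δm_l = +1.
E1 (Δl = ±1, |Δm_l| ≤ 1): satisfied.
E2 (Δl = 0,±2, l_i+l_f ≥ 2, |Δm_l| ≤ 2): not satisfied.

E1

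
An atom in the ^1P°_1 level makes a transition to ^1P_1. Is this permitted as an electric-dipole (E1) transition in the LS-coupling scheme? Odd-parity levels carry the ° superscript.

allowed

Parity must change: odd → even — satisfied.
ΔS = 0: S: 0 → 0 — satisfied.
ΔL = 0, ±1 (not L=0↔0): L: 1 → 1, ΔL = +0 — satisfied.
ΔJ = 0, ±1 (not J=0↔0): J: 1 → 1, ΔJ = +0 — satisfied.
All four E1 rules are satisfied.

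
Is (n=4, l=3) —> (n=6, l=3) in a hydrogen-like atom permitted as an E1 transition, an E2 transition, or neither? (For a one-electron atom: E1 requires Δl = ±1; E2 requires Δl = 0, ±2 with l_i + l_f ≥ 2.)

Δl = 3 − 3 = +0; l_i + l_f = 6.
E1 (Δl = ±1): not satisfied.
E2 (Δl = 0,±2, l_i+l_f ≥ 2): satisfied.

E2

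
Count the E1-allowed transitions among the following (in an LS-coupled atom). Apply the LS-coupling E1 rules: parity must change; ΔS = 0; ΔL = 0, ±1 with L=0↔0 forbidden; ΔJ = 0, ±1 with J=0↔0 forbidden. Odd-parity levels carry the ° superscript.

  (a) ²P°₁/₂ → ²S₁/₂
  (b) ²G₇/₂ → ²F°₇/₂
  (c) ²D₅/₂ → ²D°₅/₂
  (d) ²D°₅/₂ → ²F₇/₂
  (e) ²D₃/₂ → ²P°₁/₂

5

(a) allowed
(b) allowed
(c) allowed
(d) allowed
(e) allowed
Total allowed: 5 of 5.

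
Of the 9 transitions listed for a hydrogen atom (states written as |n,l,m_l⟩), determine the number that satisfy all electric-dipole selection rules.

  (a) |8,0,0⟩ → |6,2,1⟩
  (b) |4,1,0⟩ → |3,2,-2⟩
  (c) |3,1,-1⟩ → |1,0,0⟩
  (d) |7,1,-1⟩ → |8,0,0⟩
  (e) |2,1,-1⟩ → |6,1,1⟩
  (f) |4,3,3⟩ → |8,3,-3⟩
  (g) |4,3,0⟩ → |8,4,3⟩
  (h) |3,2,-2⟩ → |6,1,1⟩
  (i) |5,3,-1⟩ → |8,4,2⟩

2

(a) forbidden — Δl = +2 (E1 requires Δl = ±1)
(b) forbidden — Δm_l = -2 (E1 requires Δm_l = 0, ±1)
(c) allowed
(d) allowed
(e) forbidden — Δl = +0 (E1 requires Δl = ±1); Δm_l = +2 (E1 requires Δm_l = 0, ±1)
(f) forbidden — Δl = +0 (E1 requires Δl = ±1); Δm_l = -6 (E1 requires Δm_l = 0, ±1)
(g) forbidden — Δm_l = +3 (E1 requires Δm_l = 0, ±1)
(h) forbidden — Δm_l = +3 (E1 requires Δm_l = 0, ±1)
(i) forbidden — Δm_l = +3 (E1 requires Δm_l = 0, ±1)
Total allowed: 2 of 9.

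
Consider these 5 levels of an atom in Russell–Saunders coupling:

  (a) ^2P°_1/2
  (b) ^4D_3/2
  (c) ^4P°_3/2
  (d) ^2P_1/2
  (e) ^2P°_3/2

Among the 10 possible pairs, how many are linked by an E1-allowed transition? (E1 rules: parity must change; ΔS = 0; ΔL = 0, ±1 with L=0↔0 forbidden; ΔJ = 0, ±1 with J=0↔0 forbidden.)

(a)–(b): forbidden (ΔS).
(a)–(c): forbidden (parity, ΔS).
(a)–(d): allowed.
(a)–(e): forbidden (parity).
(b)–(c): allowed.
(b)–(d): forbidden (parity, ΔS).
(b)–(e): forbidden (ΔS).
(c)–(d): forbidden (ΔS).
(c)–(e): forbidden (parity, ΔS).
(d)–(e): allowed.
Allowed pairs: 3 of 10.

3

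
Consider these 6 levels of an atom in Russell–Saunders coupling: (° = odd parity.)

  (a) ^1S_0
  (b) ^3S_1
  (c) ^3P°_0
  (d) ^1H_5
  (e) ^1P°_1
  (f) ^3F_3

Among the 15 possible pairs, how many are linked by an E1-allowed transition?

(a)–(b): forbidden (parity, ΔS, ΔL).
(a)–(c): forbidden (ΔS, ΔJ).
(a)–(d): forbidden (parity, ΔL, ΔJ).
(a)–(e): allowed.
(a)–(f): forbidden (parity, ΔS, ΔL, ΔJ).
(b)–(c): allowed.
(b)–(d): forbidden (parity, ΔS, ΔL, ΔJ).
(b)–(e): forbidden (ΔS).
(b)–(f): forbidden (parity, ΔL, ΔJ).
(c)–(d): forbidden (ΔS, ΔL, ΔJ).
(c)–(e): forbidden (parity, ΔS).
(c)–(f): forbidden (ΔL, ΔJ).
(d)–(e): forbidden (ΔL, ΔJ).
(d)–(f): forbidden (parity, ΔS, ΔL, ΔJ).
(e)–(f): forbidden (ΔS, ΔL, ΔJ).
Allowed pairs: 2 of 15.

2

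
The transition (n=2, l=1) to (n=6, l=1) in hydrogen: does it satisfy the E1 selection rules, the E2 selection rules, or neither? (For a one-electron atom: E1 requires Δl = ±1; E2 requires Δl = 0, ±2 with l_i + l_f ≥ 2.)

Δl = 1 − 1 = +0; l_i + l_f = 2.
E1 (Δl = ±1): not satisfied.
E2 (Δl = 0,±2, l_i+l_f ≥ 2): satisfied.

E2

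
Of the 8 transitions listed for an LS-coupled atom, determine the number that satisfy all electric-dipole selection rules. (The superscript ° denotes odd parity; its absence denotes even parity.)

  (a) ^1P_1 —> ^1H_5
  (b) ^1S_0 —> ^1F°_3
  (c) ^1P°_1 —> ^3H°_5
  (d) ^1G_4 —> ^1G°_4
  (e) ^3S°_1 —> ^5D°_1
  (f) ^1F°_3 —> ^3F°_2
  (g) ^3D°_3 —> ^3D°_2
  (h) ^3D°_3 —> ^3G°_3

1

(a) forbidden (parity, ΔL, ΔJ fail)
(b) forbidden (ΔL, ΔJ fail)
(c) forbidden (parity, ΔS, ΔL, ΔJ fail)
(d) allowed
(e) forbidden (parity, ΔS, ΔL fail)
(f) forbidden (parity, ΔS fail)
(g) forbidden (parity fails)
(h) forbidden (parity, ΔL fail)
Total allowed: 1 of 8.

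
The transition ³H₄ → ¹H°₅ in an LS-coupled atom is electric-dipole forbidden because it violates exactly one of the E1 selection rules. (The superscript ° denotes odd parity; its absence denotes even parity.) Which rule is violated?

Initial level: S=1, L=5, J=4, parity even. Final level: S=0, L=5, J=5, parity odd.
ΔJ = 0, ±1 (not J=0↔0): J: 4 → 5, ΔJ = +1 — passes.
ΔS = 0: S: 1 → 0 — fails.
Parity must change: even → odd — passes.
ΔL = 0, ±1 (not L=0↔0): L: 5 → 5, ΔL = +0 — passes.

the ΔS = 0 rule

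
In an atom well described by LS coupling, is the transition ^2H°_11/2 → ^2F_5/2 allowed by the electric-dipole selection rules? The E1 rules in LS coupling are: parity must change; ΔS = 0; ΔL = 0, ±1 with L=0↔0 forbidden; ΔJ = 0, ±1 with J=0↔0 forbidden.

forbidden

Reading off the term symbols: S 1/2→1/2, L 5→3, J 11/2→5/2, parity odd→even.
Parity must change: odd → even — satisfied.
ΔS = 0: S: 1/2 → 1/2 — satisfied.
ΔL = 0, ±1 (not L=0↔0): L: 5 → 3, ΔL = -2 — violated.
ΔJ = 0, ±1 (not J=0↔0): J: 11/2 → 5/2, ΔJ = -3 — violated.
Rule(s) violated: ΔL, ΔJ.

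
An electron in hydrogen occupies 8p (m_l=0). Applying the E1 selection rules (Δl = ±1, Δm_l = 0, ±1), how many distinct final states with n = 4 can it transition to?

E1 requires Δl = ±1, so l_f ∈ {0, 2}; with 0 ≤ l_f ≤ n_f−1 = 3, the allowed l_f values are {0, 2}.
For l_f = 0: m_f ∈ {m_i−1, m_i, m_i+1} ∩ [−0, 0] = {0} → 1 state.
For l_f = 2: m_f ∈ {m_i−1, m_i, m_i+1} ∩ [−2, 2] = {-1, 0, 1} → 3 states.
Total: 4.

4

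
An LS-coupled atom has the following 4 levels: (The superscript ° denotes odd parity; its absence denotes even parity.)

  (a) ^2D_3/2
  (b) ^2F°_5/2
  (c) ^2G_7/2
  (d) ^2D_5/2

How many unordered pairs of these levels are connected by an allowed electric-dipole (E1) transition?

(a)–(b): allowed.
(a)–(c): forbidden (parity, ΔL, ΔJ).
(a)–(d): forbidden (parity).
(b)–(c): allowed.
(b)–(d): allowed.
(c)–(d): forbidden (parity, ΔL).
Allowed pairs: 3 of 6.

3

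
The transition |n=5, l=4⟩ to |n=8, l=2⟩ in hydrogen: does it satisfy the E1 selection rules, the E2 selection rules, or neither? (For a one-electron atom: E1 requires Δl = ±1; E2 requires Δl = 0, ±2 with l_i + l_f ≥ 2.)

Δl = 2 − 4 = -2; l_i + l_f = 6.
E1 (Δl = ±1): not satisfied.
E2 (Δl = 0,±2, l_i+l_f ≥ 2): satisfied.

E2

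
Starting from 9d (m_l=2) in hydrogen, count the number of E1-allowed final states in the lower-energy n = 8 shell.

4

E1 requires Δl = ±1, so l_f ∈ {1, 3}; with 0 ≤ l_f ≤ n_f−1 = 7, the allowed l_f values are {1, 3}.
For l_f = 1: m_f ∈ {m_i−1, m_i, m_i+1} ∩ [−1, 1] = {1} → 1 state.
For l_f = 3: m_f ∈ {m_i−1, m_i, m_i+1} ∩ [−3, 3] = {1, 2, 3} → 3 states.
Total: 4.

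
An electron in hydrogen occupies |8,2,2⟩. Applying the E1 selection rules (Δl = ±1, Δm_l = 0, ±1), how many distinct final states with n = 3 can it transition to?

1

E1 requires Δl = ±1, so l_f ∈ {1, 3}; with 0 ≤ l_f ≤ n_f−1 = 2, the allowed l_f values are {1}.
For l_f = 1: m_f ∈ {m_i−1, m_i, m_i+1} ∩ [−1, 1] = {1} → 1 state.
Total: 1.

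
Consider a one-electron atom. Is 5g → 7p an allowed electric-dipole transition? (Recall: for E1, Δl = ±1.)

forbidden

Δl = 1 − 4 = -3; the E1 rule Δl = ±1 is fails.
The transition is electric-dipole forbidden.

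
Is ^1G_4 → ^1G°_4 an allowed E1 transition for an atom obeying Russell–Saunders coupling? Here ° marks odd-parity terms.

allowed

Initial level: S=0, L=4, J=4, parity even. Final level: S=0, L=4, J=4, parity odd.
Parity must change: even → odd — ok.
ΔS = 0: S: 0 → 0 — ok.
ΔL = 0, ±1 (not L=0↔0): L: 4 → 4, ΔL = +0 — ok.
ΔJ = 0, ±1 (not J=0↔0): J: 4 → 4, ΔJ = +0 — ok.
All four E1 rules are satisfied.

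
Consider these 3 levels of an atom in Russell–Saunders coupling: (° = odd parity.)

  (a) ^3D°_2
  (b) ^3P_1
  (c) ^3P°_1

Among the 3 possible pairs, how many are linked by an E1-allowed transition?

2

(a)–(b): allowed.
(a)–(c): forbidden (parity).
(b)–(c): allowed.
Allowed pairs: 2 of 3.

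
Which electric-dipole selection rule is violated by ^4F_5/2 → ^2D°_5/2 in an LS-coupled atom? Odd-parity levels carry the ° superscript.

the ΔS = 0 rule

Parity must change: even → odd — ok.
ΔS = 0: S: 3/2 → 1/2 — fails.
ΔL = 0, ±1 (not L=0↔0): L: 3 → 2, ΔL = -1 — ok.
ΔJ = 0, ±1 (not J=0↔0): J: 5/2 → 5/2, ΔJ = +0 — ok.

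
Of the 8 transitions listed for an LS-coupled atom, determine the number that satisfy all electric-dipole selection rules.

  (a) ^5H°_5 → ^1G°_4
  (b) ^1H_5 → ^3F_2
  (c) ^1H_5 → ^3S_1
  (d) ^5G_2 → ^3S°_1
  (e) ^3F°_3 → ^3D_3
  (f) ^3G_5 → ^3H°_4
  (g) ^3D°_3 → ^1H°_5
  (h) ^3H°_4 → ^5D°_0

(a) forbidden (parity, ΔS fail)
(b) forbidden (parity, ΔS, ΔL, ΔJ fail)
(c) forbidden (parity, ΔS, ΔL, ΔJ fail)
(d) forbidden (ΔS, ΔL fail)
(e) allowed
(f) allowed
(g) forbidden (parity, ΔS, ΔL, ΔJ fail)
(h) forbidden (parity, ΔS, ΔL, ΔJ fail)
Total allowed: 2 of 8.

2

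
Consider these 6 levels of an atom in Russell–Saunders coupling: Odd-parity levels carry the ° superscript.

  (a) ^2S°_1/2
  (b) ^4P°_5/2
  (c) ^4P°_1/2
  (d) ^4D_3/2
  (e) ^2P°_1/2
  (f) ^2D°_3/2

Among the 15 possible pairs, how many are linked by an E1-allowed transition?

(a)–(b): forbidden (parity, ΔS, ΔJ).
(a)–(c): forbidden (parity, ΔS).
(a)–(d): forbidden (ΔS, ΔL).
(a)–(e): forbidden (parity).
(a)–(f): forbidden (parity, ΔL).
(b)–(c): forbidden (parity, ΔJ).
(b)–(d): allowed.
(b)–(e): forbidden (parity, ΔS, ΔJ).
(b)–(f): forbidden (parity, ΔS).
(c)–(d): allowed.
(c)–(e): forbidden (parity, ΔS).
(c)–(f): forbidden (parity, ΔS).
(d)–(e): forbidden (ΔS).
(d)–(f): forbidden (ΔS).
(e)–(f): forbidden (parity).
Allowed pairs: 2 of 15.

2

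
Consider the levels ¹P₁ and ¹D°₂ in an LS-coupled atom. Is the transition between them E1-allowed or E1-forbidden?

allowed

Parity must change: even → odd — passes.
ΔS = 0: S: 0 → 0 — passes.
ΔL = 0, ±1 (not L=0↔0): L: 1 → 2, ΔL = +1 — passes.
ΔJ = 0, ±1 (not J=0↔0): J: 1 → 2, ΔJ = +1 — passes.
All four E1 rules are satisfied.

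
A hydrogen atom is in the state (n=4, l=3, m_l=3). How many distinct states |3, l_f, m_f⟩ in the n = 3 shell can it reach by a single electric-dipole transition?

E1 requires Δl = ±1, so l_f ∈ {2, 4}; with 0 ≤ l_f ≤ n_f−1 = 2, the allowed l_f values are {2}.
For l_f = 2: m_f ∈ {m_i−1, m_i, m_i+1} ∩ [−2, 2] = {2} → 1 state.
Total: 1.

1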